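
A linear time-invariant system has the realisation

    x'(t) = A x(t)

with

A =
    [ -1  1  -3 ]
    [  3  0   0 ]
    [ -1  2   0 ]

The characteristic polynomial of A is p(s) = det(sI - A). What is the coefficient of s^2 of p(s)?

Expand det(sI - A) for the 3×3 matrix.
p(s) = s^3 + s^2 - 6s + 18.
(Check: constant term = det(-A) = (-1)^3 det A = 18; coefficient of s^2 = -tr A = 1.)
The coefficient of s^2 is 1.

1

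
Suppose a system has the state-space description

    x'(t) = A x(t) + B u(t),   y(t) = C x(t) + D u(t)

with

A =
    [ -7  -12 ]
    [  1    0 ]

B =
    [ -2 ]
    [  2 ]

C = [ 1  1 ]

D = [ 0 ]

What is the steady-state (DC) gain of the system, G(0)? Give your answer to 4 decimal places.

-1.0000

G(0) = C(-A)^{-1}B + D = -C A^{-1} B + D.
det A = 12, so A^{-1} = (1/12)·adj(A) = [[0, 1], [-1/12, -7/12]]
A^{-1} B = [2, -1]^T
C A^{-1} B = 1
G(0) = D - C A^{-1} B = 0 - (1) = -1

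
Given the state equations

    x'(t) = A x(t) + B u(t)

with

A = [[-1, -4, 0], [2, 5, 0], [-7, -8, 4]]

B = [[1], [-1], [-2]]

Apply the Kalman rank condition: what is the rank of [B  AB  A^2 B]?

2

AB = [[3], [-3], [-7]]
A^2B = [[9], [-9], [-25]]
Controllability matrix C = [B  AB  A^2B] = [[1, 3, 9], [-1, -3, -9], [-2, -7, -25]]
The rows r1, r2, r3 of C are linearly dependent: r1 + r2 = 0 (check each entry), so rank(C) ≤ 2.
The 2×2 minor from rows 1, 3, columns 1, 2 is 1·(-7) - 3·(-2) = -7 - (-6) = -1 ≠ 0, so rank(C) = 2.
rank(C) = 2 < n = 3, so the pair (A, B) is not completely controllable.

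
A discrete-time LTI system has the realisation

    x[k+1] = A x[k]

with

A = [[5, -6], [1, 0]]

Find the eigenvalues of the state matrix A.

2, 3

det(zI - A) = z^2 - (tr A)z + det A, with tr A = 5 + 0 = 5 and det A = 5·0 - (-6)·1 = 0 - (-6) = 6.
So p(z) = det(zI - A) = z^2 - 5z + 6.
Factor z^2 - 5z + 6: two numbers with sum 5 and product 6 are 3 and 2, so z^2 - 5z + 6 = (z - 3)(z - 2).
Hence p(z) = (z - 3) (z - 2), with roots 2, 3.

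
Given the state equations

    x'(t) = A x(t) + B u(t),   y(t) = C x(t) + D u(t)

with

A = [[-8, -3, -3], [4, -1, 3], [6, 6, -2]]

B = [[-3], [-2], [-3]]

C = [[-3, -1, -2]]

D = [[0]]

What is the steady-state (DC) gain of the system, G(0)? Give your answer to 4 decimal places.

G(0) = C(-A)^{-1}B + D = -C A^{-1} B + D.
det A = -40, so A^{-1} = (1/-40)·adj(A) = [[2/5, 3/5, 3/10], [-13/20, -17/20, -3/10], [-3/4, -3/4, -1/2]]
A^{-1} B = [-33/10, 91/20, 21/4]^T
C A^{-1} B = -103/20
G(0) = D - C A^{-1} B = 0 - (-103/20) = 103/20 ≈ 5.1500

5.1500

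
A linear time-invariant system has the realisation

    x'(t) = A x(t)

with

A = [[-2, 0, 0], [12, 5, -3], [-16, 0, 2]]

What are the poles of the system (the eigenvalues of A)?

det(sI - A) = s^3 - (tr A)s^2 + (M11 + M22 + M33)s - det A, where Mii is the 2×2 principal minor of A obtained by deleting row i and column i.
tr A = (-2) + 5 + 2 = 5; M11 = 5·2 - (-3)·0 = 10 - 0 = 10; M22 = (-2)·2 - 0·(-16) = -4 - 0 = -4; M33 = (-2)·5 - 0·12 = -10 - 0 = -10; sum of minors = -4.
det A = (-2)·(5·2 - (-3)·0) - 0·(12·2 - (-3)·(-16)) + 0·(12·0 - 5·(-16)) = (-2)·10 - 0·(-24) + 0·80 = -20.
So p(s) = det(sI - A) = s^3 - 5s^2 - 4s + 20.
Rational-root test: any integer root divides 20. Testing small divisors, s = -2 works: p(-2) = -8 + (-20) + 8 + 20 = 0, so (s + 2) is a factor.
Dividing, p(s) = (s + 2)(s^2 - 7s + 10).
Factor s^2 - 7s + 10: two numbers with sum 7 and product 10 are 5 and 2, so s^2 - 7s + 10 = (s - 5)(s - 2).
Hence p(s) = (s - 5) (s - 2) (s + 2), with roots -2, 2, 5.
At least one eigenvalue has non-negative real part, so the system is not asymptotically stable.

-2, 2, 5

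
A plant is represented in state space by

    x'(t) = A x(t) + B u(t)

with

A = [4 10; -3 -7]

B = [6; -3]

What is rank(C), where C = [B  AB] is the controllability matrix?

1

AB = [[-6], [3]]
Controllability matrix C = [B  AB] = [[6, -6], [-3, 3]]
Every column of C is a scalar multiple of column 1 = [6, -3] (multipliers 1, -1), so the columns span a one-dimensional space.
C ≠ 0, hence rank(C) = 1.
rank(C) = 1 < n = 2, so the pair (A, B) is not completely controllable.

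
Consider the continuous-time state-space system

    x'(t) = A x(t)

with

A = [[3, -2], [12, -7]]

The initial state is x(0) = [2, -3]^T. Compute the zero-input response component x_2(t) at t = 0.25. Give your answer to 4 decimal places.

4.0987

det(sI - A) = s^2 - (tr A)s + det A, with tr A = 3 + (-7) = -4 and det A = 3·(-7) - (-2)·12 = -21 - (-24) = 3.
So p(s) = det(sI - A) = s^2 + 4s + 3.
Factor s^2 + 4s + 3: two numbers with sum -4 and product 3 are -1 and -3, so s^2 + 4s + 3 = (s + 1)(s + 3).
Hence p(s) = (s + 1) (s + 3), with roots -3, -1.
The eigenvalues -3, -1 are distinct and real, so A is diagonalisable and x(t) = e^{At} x(0) = V diag(e^{λ_i t}) V^{-1} x(0), where the columns of V are the eigenvectors.
λ = -3: A - (-3)I = [[6, -2], [12, -4]]. Row 1 gives 6·v1 + (-2)·v2 = 0, so take v_1 = [1, 3]^T.
λ = -1: A - (-1)I = [[4, -2], [12, -6]]. Row 1 gives 4·v1 + (-2)·v2 = 0, so take v_2 = [1, 2]^T.
V = [v_1 v_2] = [[1, 1], [3, 2]] has det V = -1, so V^{-1} = adj(V)/det V = [[-2, 1], [3, -1]].
Modal coordinates z(0) = V^{-1} x(0): (-2)·2 + 1·(-3) = -7; 3·2 + (-1)·(-3) = 9; so z(0) = [-7, 9]^T.
x_2(t) = Σ_i (v_i)_2 · z_i(0) · e^{λ_i t} (row 2 of V times the modal terms).
x_2(0.25) = 3·(-7)·e^{-3·0.25} + 2·9·e^{-1·0.25} = (-21)·0.472367 + 18·0.778801 = 4.0987.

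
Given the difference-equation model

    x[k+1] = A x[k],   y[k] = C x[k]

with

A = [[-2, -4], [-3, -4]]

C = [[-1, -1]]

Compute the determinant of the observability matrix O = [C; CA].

CA = [[5, 8]]
Observability matrix O = [C; CA] = [[-1, -1], [5, 8]]
det(O) = (-1)·8 - (-1)·5 = -8 - (-5) = -3
Since det(O) ≠ 0, rank(O) = 2 and the system is completely observable.

-3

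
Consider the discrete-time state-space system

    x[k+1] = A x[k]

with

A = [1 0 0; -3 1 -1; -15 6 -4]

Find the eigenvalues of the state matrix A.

det(zI - A) = z^3 - (tr A)z^2 + (M11 + M22 + M33)z - det A, where Mii is the 2×2 principal minor of A obtained by deleting row i and column i.
tr A = 1 + 1 + (-4) = -2; M11 = 1·(-4) - (-1)·6 = -4 - (-6) = 2; M22 = 1·(-4) - 0·(-15) = -4 - 0 = -4; M33 = 1·1 - 0·(-3) = 1 - 0 = 1; sum of minors = -1.
det A = 1·(1·(-4) - (-1)·6) - 0·((-3)·(-4) - (-1)·(-15)) + 0·((-3)·6 - 1·(-15)) = 1·2 - 0·(-3) + 0·(-3) = 2.
So p(z) = det(zI - A) = z^3 + 2z^2 - z - 2.
Rational-root test: any integer root divides -2. Testing small divisors, z = -1 works: p(-1) = -1 + 2 + 1 + (-2) = 0, so (z + 1) is a factor.
Dividing, p(z) = (z + 1)(z^2 + z - 2).
Factor z^2 + z - 2: two numbers with sum -1 and product -2 are 1 and -2, so z^2 + z - 2 = (z - 1)(z + 2).
Hence p(z) = (z - 1) (z + 1) (z + 2), with roots -2, -1, 1.

-2, -1, 1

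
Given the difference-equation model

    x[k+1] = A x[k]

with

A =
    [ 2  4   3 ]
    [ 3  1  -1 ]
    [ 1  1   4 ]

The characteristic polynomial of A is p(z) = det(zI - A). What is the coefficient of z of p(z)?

Expand det(zI - A) for the 3×3 matrix.
p(z) = z^3 - 7z^2 + 36.
(Check: constant term = det(-A) = (-1)^3 det A = 36; coefficient of z^2 = -tr A = -7.)
The coefficient of z is 0.

0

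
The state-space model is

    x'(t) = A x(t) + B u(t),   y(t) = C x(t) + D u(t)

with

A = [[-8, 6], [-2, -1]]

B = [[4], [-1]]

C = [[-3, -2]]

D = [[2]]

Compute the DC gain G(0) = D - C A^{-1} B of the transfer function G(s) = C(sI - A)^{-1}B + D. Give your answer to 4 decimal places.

G(0) = C(-A)^{-1}B + D = -C A^{-1} B + D.
det A = 20, so A^{-1} = (1/20)·adj(A) = [[-1/20, -3/10], [1/10, -2/5]]
A^{-1} B = [1/10, 4/5]^T
C A^{-1} B = -19/10
G(0) = D - C A^{-1} B = 2 - (-19/10) = 39/10 ≈ 3.9000

3.9000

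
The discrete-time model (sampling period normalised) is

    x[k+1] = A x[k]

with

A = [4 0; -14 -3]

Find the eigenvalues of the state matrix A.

det(zI - A) = z^2 - (tr A)z + det A, with tr A = 4 + (-3) = 1 and det A = 4·(-3) - 0·(-14) = -12 - 0 = -12.
So p(z) = det(zI - A) = z^2 - z - 12.
Factor z^2 - z - 12: two numbers with sum 1 and product -12 are 4 and -3, so z^2 - z - 12 = (z - 4)(z + 3).
Hence p(z) = (z - 4) (z + 3), with roots -3, 4.

-3, 4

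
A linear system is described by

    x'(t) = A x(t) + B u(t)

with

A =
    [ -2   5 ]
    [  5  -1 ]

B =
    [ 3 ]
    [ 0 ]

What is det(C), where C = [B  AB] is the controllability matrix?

45

AB = [[-6], [15]]
Controllability matrix C = [B  AB] = [[3, -6], [0, 15]]
det(C) = 3·15 - (-6)·0 = 45 - 0 = 45
Since det(C) ≠ 0, rank(C) = 2 and the system is completely controllable.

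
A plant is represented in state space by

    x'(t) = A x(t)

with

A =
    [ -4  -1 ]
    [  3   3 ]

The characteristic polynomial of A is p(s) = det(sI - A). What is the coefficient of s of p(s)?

1

For a 2×2 matrix, det(sI - A) = s^2 - (tr A)s + det A.
tr A = -1, det A = -9.
So p(s) = s^2 + s - 9.
The coefficient of s is 1.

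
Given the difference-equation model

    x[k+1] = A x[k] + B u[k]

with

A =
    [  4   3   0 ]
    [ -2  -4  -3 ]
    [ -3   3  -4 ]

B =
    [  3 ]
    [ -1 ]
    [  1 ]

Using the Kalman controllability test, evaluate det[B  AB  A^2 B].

AB = [[9], [-5], [-16]]
A^2B = [[21], [50], [22]]
Controllability matrix C = [B  AB  A^2B] = [[3, 9, 21], [-1, -5, 50], [1, -16, 22]]
Expanding along the first row, det(C) = 3·((-5)·22 - 50·(-16)) - 9·((-1)·22 - 50·1) + 21·((-1)·(-16) - (-5)·1) = 3·690 - 9·(-72) + 21·21 = 3159
Since det(C) ≠ 0, rank(C) = 3 and the system is completely controllable.

3159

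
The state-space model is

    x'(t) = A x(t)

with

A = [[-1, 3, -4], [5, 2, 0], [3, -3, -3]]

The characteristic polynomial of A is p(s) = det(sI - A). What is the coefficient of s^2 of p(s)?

2

Expand det(sI - A) for the 3×3 matrix.
p(s) = s^3 + 2s^2 - 8s - 135.
(Check: constant term = det(-A) = (-1)^3 det A = -135; coefficient of s^2 = -tr A = 2.)
The coefficient of s^2 is 2.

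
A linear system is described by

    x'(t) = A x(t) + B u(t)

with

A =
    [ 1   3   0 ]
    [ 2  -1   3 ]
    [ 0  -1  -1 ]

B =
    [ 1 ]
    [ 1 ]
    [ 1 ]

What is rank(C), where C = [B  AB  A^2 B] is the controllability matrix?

AB = [[4], [4], [-2]]
A^2B = [[16], [-2], [-2]]
Controllability matrix C = [B  AB  A^2B] = [[1, 4, 16], [1, 4, -2], [1, -2, -2]]
det(C) = 1·(4·(-2) - (-2)·(-2)) - 4·(1·(-2) - (-2)·1) + 16·(1·(-2) - 4·1) = 1·(-12) - 4·0 + 16·(-6) = -108 ≠ 0, so rank(C) = 3.
rank(C) = 3 = n, so the pair (A, B) is completely controllable.

3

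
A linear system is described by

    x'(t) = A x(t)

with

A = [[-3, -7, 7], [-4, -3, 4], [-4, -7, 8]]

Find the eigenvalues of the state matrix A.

-3, 1, 4

det(sI - A) = s^3 - (tr A)s^2 + (M11 + M22 + M33)s - det A, where Mii is the 2×2 principal minor of A obtained by deleting row i and column i.
tr A = (-3) + (-3) + 8 = 2; M11 = (-3)·8 - 4·(-7) = -24 - (-28) = 4; M22 = (-3)·8 - 7·(-4) = -24 - (-28) = 4; M33 = (-3)·(-3) - (-7)·(-4) = 9 - 28 = -19; sum of minors = -11.
det A = (-3)·((-3)·8 - 4·(-7)) - (-7)·((-4)·8 - 4·(-4)) + 7·((-4)·(-7) - (-3)·(-4)) = (-3)·4 - (-7)·(-16) + 7·16 = -12.
So p(s) = det(sI - A) = s^3 - 2s^2 - 11s + 12.
Rational-root test: any integer root divides 12. Testing small divisors, s = 1 works: p(1) = 1 + (-2) + (-11) + 12 = 0, so (s - 1) is a factor.
Dividing, p(s) = (s - 1)(s^2 - s - 12).
Factor s^2 - s - 12: two numbers with sum 1 and product -12 are 4 and -3, so s^2 - s - 12 = (s - 4)(s + 3).
Hence p(s) = (s - 4) (s - 1) (s + 3), with roots -3, 1, 4.
At least one eigenvalue has non-negative real part, so the system is not asymptotically stable.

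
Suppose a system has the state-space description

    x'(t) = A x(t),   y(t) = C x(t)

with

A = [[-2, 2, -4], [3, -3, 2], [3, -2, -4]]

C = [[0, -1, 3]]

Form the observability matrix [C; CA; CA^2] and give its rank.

CA = [[6, -3, -14]]
CA^2 = [[-63, 49, 26]]
Observability matrix O = [C; CA; CA^2] = [[0, -1, 3], [6, -3, -14], [-63, 49, 26]]
det(O) = 0·((-3)·26 - (-14)·49) - (-1)·(6·26 - (-14)·(-63)) + 3·(6·49 - (-3)·(-63)) = 0·608 - (-1)·(-726) + 3·105 = -411 ≠ 0, so rank(O) = 3.
rank(O) = 3 = n, so the pair (A, C) is completely observable.

3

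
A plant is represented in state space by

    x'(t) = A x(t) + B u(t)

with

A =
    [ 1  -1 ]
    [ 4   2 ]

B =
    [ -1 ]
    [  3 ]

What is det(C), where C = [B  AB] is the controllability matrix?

10

AB = [[-4], [2]]
Controllability matrix C = [B  AB] = [[-1, -4], [3, 2]]
det(C) = (-1)·2 - (-4)·3 = -2 - (-12) = 10
Since det(C) ≠ 0, rank(C) = 2 and the system is completely controllable.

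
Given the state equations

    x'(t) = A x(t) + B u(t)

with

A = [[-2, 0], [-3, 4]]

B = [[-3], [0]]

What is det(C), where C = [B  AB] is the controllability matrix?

-27

AB = [[6], [9]]
Controllability matrix C = [B  AB] = [[-3, 6], [0, 9]]
det(C) = (-3)·9 - 6·0 = -27 - 0 = -27
Since det(C) ≠ 0, rank(C) = 2 and the system is completely controllable.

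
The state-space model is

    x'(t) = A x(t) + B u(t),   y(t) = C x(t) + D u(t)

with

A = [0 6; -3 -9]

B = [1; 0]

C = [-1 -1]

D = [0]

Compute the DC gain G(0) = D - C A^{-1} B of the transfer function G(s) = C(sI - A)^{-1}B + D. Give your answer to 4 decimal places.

-0.3333

G(0) = C(-A)^{-1}B + D = -C A^{-1} B + D.
det A = 18, so A^{-1} = (1/18)·adj(A) = [[-1/2, -1/3], [1/6, 0]]
A^{-1} B = [-1/2, 1/6]^T
C A^{-1} B = 1/3
G(0) = D - C A^{-1} B = 0 - (1/3) = -1/3 ≈ -0.3333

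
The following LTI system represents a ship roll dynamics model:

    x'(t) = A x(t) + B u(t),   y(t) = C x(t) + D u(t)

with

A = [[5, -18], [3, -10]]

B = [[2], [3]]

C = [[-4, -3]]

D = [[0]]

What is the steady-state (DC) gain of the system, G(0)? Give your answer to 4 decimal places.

G(0) = C(-A)^{-1}B + D = -C A^{-1} B + D.
det A = 4, so A^{-1} = (1/4)·adj(A) = [[-5/2, 9/2], [-3/4, 5/4]]
A^{-1} B = [17/2, 9/4]^T
C A^{-1} B = -163/4
G(0) = D - C A^{-1} B = 0 - (-163/4) = 163/4 ≈ 40.7500

40.7500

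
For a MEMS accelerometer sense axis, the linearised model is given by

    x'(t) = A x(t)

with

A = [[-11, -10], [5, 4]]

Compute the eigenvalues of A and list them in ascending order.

det(sI - A) = s^2 - (tr A)s + det A, with tr A = (-11) + 4 = -7 and det A = (-11)·4 - (-10)·5 = -44 - (-50) = 6.
So p(s) = det(sI - A) = s^2 + 7s + 6.
Factor s^2 + 7s + 6: two numbers with sum -7 and product 6 are -1 and -6, so s^2 + 7s + 6 = (s + 1)(s + 6).
Hence p(s) = (s + 1) (s + 6), with roots -6, -1.
All eigenvalues have negative real part, so the system is asymptotically stable.

-6, -1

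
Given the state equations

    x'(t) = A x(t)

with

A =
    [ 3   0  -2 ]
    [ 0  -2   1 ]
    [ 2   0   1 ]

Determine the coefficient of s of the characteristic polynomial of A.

Expand det(sI - A) for the 3×3 matrix.
p(s) = s^3 - 2s^2 - s + 14.
(Check: constant term = det(-A) = (-1)^3 det A = 14; coefficient of s^2 = -tr A = -2.)
The coefficient of s is -1.

-1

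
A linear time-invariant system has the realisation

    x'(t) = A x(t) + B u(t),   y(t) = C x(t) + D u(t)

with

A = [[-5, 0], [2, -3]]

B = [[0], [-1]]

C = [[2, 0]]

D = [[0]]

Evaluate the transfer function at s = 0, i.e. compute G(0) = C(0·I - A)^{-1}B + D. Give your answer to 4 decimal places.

0.0000

G(0) = C(-A)^{-1}B + D = -C A^{-1} B + D.
det A = 15, so A^{-1} = (1/15)·adj(A) = [[-1/5, 0], [-2/15, -1/3]]
A^{-1} B = [0, 1/3]^T
C A^{-1} B = 0
G(0) = D - C A^{-1} B = 0 - (0) = 0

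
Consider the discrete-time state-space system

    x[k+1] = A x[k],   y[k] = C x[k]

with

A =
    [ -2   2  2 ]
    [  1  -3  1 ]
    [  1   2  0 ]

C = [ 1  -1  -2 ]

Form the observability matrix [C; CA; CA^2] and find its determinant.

-51

CA = [[-5, 1, 1]]
CA^2 = [[12, -11, -9]]
Observability matrix O = [C; CA; CA^2] = [[1, -1, -2], [-5, 1, 1], [12, -11, -9]]
Expanding along the first row, det(O) = 1·(1·(-9) - 1·(-11)) - (-1)·((-5)·(-9) - 1·12) + (-2)·((-5)·(-11) - 1·12) = 1·2 - (-1)·33 + (-2)·43 = -51
Since det(O) ≠ 0, rank(O) = 3 and the system is completely observable.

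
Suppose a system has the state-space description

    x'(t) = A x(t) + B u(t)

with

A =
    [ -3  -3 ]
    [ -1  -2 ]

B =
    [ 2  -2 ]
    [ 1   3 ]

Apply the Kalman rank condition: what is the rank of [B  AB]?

AB = [[-9, -3], [-4, -4]]
Controllability matrix C = [B  AB] = [[2, -2, -9, -3], [1, 3, -4, -4]]
Take the 2×2 submatrix of C formed by columns 1, 2: [[2, -2], [1, 3]]. Its determinant is 2·3 - (-2)·1 = 6 - (-2) = 8 ≠ 0.
So rank(C) ≥ 2; since C has 2 rows, rank(C) = 2.
rank(C) = 2 = n, so the pair (A, B) is completely controllable.

2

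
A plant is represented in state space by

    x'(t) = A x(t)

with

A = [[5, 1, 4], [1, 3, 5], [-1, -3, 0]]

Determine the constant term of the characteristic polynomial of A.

Expand det(sI - A) for the 3×3 matrix.
p(s) = s^3 - 8s^2 + 33s - 70.
(Check: constant term = det(-A) = (-1)^3 det A = -70; coefficient of s^2 = -tr A = -8.)
The constant term is -70.

-70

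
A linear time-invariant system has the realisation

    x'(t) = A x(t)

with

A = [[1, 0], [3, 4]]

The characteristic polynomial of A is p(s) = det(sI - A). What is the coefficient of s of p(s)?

-5

For a 2×2 matrix, det(sI - A) = s^2 - (tr A)s + det A.
tr A = 5, det A = 4.
So p(s) = s^2 - 5s + 4.
The coefficient of s is -5.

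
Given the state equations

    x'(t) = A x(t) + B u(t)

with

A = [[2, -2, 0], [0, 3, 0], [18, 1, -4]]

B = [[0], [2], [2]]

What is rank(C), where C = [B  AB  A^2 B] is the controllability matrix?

AB = [[-4], [6], [-6]]
A^2B = [[-20], [18], [-42]]
Controllability matrix C = [B  AB  A^2B] = [[0, -4, -20], [2, 6, 18], [2, -6, -42]]
The rows r1, r2, r3 of C are linearly dependent: -3·r1 - r2 + r3 = 0 (check each entry), so rank(C) ≤ 2.
The 2×2 minor from rows 1, 2, columns 1, 2 is 0·6 - (-4)·2 = 0 - (-8) = 8 ≠ 0, so rank(C) = 2.
rank(C) = 2 < n = 3, so the pair (A, B) is not completely controllable.

2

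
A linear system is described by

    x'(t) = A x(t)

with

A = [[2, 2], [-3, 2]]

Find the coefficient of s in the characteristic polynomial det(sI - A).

-4

For a 2×2 matrix, det(sI - A) = s^2 - (tr A)s + det A.
tr A = 4, det A = 10.
So p(s) = s^2 - 4s + 10.
The coefficient of s is -4.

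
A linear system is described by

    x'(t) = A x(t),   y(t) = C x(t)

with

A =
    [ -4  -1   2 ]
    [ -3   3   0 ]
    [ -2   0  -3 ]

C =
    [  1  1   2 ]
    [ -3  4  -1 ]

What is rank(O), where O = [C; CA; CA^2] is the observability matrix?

CA = [[-11, 2, -4], [2, 15, -3]]
CA^2 = [[46, 17, -10], [-47, 43, 13]]
Observability matrix O = [C; CA; CA^2] = [[1, 1, 2], [-3, 4, -1], [-11, 2, -4], [2, 15, -3], [46, 17, -10], [-47, 43, 13]]
Take the 3×3 submatrix of O formed by rows 1, 2, 3: [[1, 1, 2], [-3, 4, -1], [-11, 2, -4]]. Its determinant is 1·(4·(-4) - (-1)·2) - 1·((-3)·(-4) - (-1)·(-11)) + 2·((-3)·2 - 4·(-11)) = 1·(-14) - 1·1 + 2·38 = 61 ≠ 0.
So rank(O) ≥ 3; since O has 3 columns, rank(O) = 3.
rank(O) = 3 = n, so the pair (A, C) is completely observable.

3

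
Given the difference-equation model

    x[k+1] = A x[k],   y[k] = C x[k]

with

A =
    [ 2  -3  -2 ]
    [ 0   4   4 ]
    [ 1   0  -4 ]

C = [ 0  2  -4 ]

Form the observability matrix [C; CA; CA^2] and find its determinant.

1536

CA = [[-4, 8, 24]]
CA^2 = [[16, 44, -56]]
Observability matrix O = [C; CA; CA^2] = [[0, 2, -4], [-4, 8, 24], [16, 44, -56]]
Expanding along the first row, det(O) = 0·(8·(-56) - 24·44) - 2·((-4)·(-56) - 24·16) + (-4)·((-4)·44 - 8·16) = 0·(-1504) - 2·(-160) + (-4)·(-304) = 1536
Since det(O) ≠ 0, rank(O) = 3 and the system is completely observable.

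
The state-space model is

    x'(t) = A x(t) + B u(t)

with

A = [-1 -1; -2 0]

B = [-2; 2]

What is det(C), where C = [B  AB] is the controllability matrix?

AB = [[0], [4]]
Controllability matrix C = [B  AB] = [[-2, 0], [2, 4]]
det(C) = (-2)·4 - 0·2 = -8 - 0 = -8
Since det(C) ≠ 0, rank(C) = 2 and the system is completely controllable.

-8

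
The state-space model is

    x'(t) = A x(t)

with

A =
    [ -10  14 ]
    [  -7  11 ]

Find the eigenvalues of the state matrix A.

-3, 4

det(sI - A) = s^2 - (tr A)s + det A, with tr A = (-10) + 11 = 1 and det A = (-10)·11 - 14·(-7) = -110 - (-98) = -12.
So p(s) = det(sI - A) = s^2 - s - 12.
Factor s^2 - s - 12: two numbers with sum 1 and product -12 are 4 and -3, so s^2 - s - 12 = (s - 4)(s + 3).
Hence p(s) = (s - 4) (s + 3), with roots -3, 4.
At least one eigenvalue has non-negative real part, so the system is not asymptotically stable.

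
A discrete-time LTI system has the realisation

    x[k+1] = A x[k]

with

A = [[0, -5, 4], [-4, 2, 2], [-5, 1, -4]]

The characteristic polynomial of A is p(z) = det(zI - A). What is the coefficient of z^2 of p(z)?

2

Expand det(zI - A) for the 3×3 matrix.
p(z) = z^3 + 2z^2 - 10z - 154.
(Check: constant term = det(-A) = (-1)^3 det A = -154; coefficient of z^2 = -tr A = 2.)
The coefficient of z^2 is 2.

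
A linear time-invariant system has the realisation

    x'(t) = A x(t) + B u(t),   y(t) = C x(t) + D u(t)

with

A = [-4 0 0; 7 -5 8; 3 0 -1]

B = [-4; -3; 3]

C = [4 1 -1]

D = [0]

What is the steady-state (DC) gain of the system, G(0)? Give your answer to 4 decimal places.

G(0) = C(-A)^{-1}B + D = -C A^{-1} B + D.
det A = -20, so A^{-1} = (1/-20)·adj(A) = [[-1/4, 0, 0], [-31/20, -1/5, -8/5], [-3/4, 0, -1]]
A^{-1} B = [1, 2, 0]^T
C A^{-1} B = 6
G(0) = D - C A^{-1} B = 0 - (6) = -6

-6.0000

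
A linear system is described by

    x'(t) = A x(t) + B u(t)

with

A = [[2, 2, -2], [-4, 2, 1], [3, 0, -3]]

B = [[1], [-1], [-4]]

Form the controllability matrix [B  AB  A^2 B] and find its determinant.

3651

AB = [[8], [-10], [15]]
A^2B = [[-34], [-37], [-21]]
Controllability matrix C = [B  AB  A^2B] = [[1, 8, -34], [-1, -10, -37], [-4, 15, -21]]
Expanding along the first row, det(C) = 1·((-10)·(-21) - (-37)·15) - 8·((-1)·(-21) - (-37)·(-4)) + (-34)·((-1)·15 - (-10)·(-4)) = 1·765 - 8·(-127) + (-34)·(-55) = 3651
Since det(C) ≠ 0, rank(C) = 3 and the system is completely controllable.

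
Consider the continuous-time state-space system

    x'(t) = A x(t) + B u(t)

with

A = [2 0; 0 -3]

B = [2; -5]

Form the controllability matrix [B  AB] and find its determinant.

50

AB = [[4], [15]]
Controllability matrix C = [B  AB] = [[2, 4], [-5, 15]]
det(C) = 2·15 - 4·(-5) = 30 - (-20) = 50
Since det(C) ≠ 0, rank(C) = 2 and the system is completely controllable.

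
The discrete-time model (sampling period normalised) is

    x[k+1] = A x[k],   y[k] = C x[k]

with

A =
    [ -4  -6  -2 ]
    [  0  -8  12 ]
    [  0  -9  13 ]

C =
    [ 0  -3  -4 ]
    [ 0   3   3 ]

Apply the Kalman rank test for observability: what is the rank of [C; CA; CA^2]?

2

CA = [[0, 60, -88], [0, -51, 75]]
CA^2 = [[0, 312, -424], [0, -267, 363]]
Observability matrix O = [C; CA; CA^2] = [[0, -3, -4], [0, 3, 3], [0, 60, -88], [0, -51, 75], [0, 312, -424], [0, -267, 363]]
Column 1 of O is identically zero, so rank(O) ≤ 2.
The 2×2 minor from rows 1, 2, columns 2, 3 is (-3)·3 - (-4)·3 = -9 - (-12) = 3 ≠ 0, so rank(O) = 2.
rank(O) = 2 < n = 3, so the pair (A, C) is not completely observable.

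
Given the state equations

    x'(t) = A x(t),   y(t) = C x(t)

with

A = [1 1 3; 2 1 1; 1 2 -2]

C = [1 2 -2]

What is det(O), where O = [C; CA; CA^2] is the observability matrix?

-70

CA = [[3, -1, 9]]
CA^2 = [[10, 20, -10]]
Observability matrix O = [C; CA; CA^2] = [[1, 2, -2], [3, -1, 9], [10, 20, -10]]
Expanding along the first row, det(O) = 1·((-1)·(-10) - 9·20) - 2·(3·(-10) - 9·10) + (-2)·(3·20 - (-1)·10) = 1·(-170) - 2·(-120) + (-2)·70 = -70
Since det(O) ≠ 0, rank(O) = 3 and the system is completely observable.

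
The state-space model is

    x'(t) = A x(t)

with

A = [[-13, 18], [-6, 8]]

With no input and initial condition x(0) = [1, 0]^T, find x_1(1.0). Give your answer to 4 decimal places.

-1.0304

det(sI - A) = s^2 - (tr A)s + det A, with tr A = (-13) + 8 = -5 and det A = (-13)·8 - 18·(-6) = -104 - (-108) = 4.
So p(s) = det(sI - A) = s^2 + 5s + 4.
Factor s^2 + 5s + 4: two numbers with sum -5 and product 4 are -1 and -4, so s^2 + 5s + 4 = (s + 1)(s + 4).
Hence p(s) = (s + 1) (s + 4), with roots -4, -1.
The eigenvalues -4, -1 are distinct and real, so A is diagonalisable and x(t) = e^{At} x(0) = V diag(e^{λ_i t}) V^{-1} x(0), where the columns of V are the eigenvectors.
λ = -4: A - (-4)I = [[-9, 18], [-6, 12]]. Row 1 gives (-9)·v1 + 18·v2 = 0, so take v_1 = [-2, -1]^T.
λ = -1: A - (-1)I = [[-12, 18], [-6, 9]]. Row 1 gives (-12)·v1 + 18·v2 = 0, so take v_2 = [3, 2]^T.
V = [v_1 v_2] = [[-2, 3], [-1, 2]] has det V = -1, so V^{-1} = adj(V)/det V = [[-2, 3], [-1, 2]].
Modal coordinates z(0) = V^{-1} x(0): (-2)·1 + 3·0 = -2; (-1)·1 + 2·0 = -1; so z(0) = [-2, -1]^T.
x_1(t) = Σ_i (v_i)_1 · z_i(0) · e^{λ_i t} (row 1 of V times the modal terms).
x_1(1.0) = (-2)·(-2)·e^{-4·1.0} + 3·(-1)·e^{-1·1.0} = 4·0.018316 + (-3)·0.367879 = -1.0304.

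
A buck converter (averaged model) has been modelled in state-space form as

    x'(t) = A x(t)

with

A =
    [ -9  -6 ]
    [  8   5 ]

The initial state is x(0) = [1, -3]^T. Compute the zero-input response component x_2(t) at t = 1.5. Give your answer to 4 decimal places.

det(sI - A) = s^2 - (tr A)s + det A, with tr A = (-9) + 5 = -4 and det A = (-9)·5 - (-6)·8 = -45 - (-48) = 3.
So p(s) = det(sI - A) = s^2 + 4s + 3.
Factor s^2 + 4s + 3: two numbers with sum -4 and product 3 are -1 and -3, so s^2 + 4s + 3 = (s + 1)(s + 3).
Hence p(s) = (s + 1) (s + 3), with roots -3, -1.
The eigenvalues -3, -1 are distinct and real, so A is diagonalisable and x(t) = e^{At} x(0) = V diag(e^{λ_i t}) V^{-1} x(0), where the columns of V are the eigenvectors.
λ = -3: A - (-3)I = [[-6, -6], [8, 8]]. Row 1 gives (-6)·v1 + (-6)·v2 = 0, so take v_1 = [-1, 1]^T.
λ = -1: A - (-1)I = [[-8, -6], [8, 6]]. Row 1 gives (-8)·v1 + (-6)·v2 = 0, so take v_2 = [3, -4]^T.
V = [v_1 v_2] = [[-1, 3], [1, -4]] has det V = 1, so V^{-1} = adj(V)/det V = [[-4, -3], [-1, -1]].
Modal coordinates z(0) = V^{-1} x(0): (-4)·1 + (-3)·(-3) = 5; (-1)·1 + (-1)·(-3) = 2; so z(0) = [5, 2]^T.
x_2(t) = Σ_i (v_i)_2 · z_i(0) · e^{λ_i t} (row 2 of V times the modal terms).
x_2(1.5) = 1·5·e^{-3·1.5} + (-4)·2·e^{-1·1.5} = 5·0.011109 + (-8)·0.223130 = -1.7295.

-1.7295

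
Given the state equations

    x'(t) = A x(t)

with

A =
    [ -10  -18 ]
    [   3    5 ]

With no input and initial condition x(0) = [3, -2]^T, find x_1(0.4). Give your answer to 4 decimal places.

3.4162

det(sI - A) = s^2 - (tr A)s + det A, with tr A = (-10) + 5 = -5 and det A = (-10)·5 - (-18)·3 = -50 - (-54) = 4.
So p(s) = det(sI - A) = s^2 + 5s + 4.
Factor s^2 + 5s + 4: two numbers with sum -5 and product 4 are -1 and -4, so s^2 + 5s + 4 = (s + 1)(s + 4).
Hence p(s) = (s + 1) (s + 4), with roots -4, -1.
The eigenvalues -4, -1 are distinct and real, so A is diagonalisable and x(t) = e^{At} x(0) = V diag(e^{λ_i t}) V^{-1} x(0), where the columns of V are the eigenvectors.
λ = -4: A - (-4)I = [[-6, -18], [3, 9]]. Row 1 gives (-6)·v1 + (-18)·v2 = 0, so take v_1 = [3, -1]^T.
λ = -1: A - (-1)I = [[-9, -18], [3, 6]]. Row 1 gives (-9)·v1 + (-18)·v2 = 0, so take v_2 = [-2, 1]^T.
V = [v_1 v_2] = [[3, -2], [-1, 1]] has det V = 1, so V^{-1} = adj(V)/det V = [[1, 2], [1, 3]].
Modal coordinates z(0) = V^{-1} x(0): 1·3 + 2·(-2) = -1; 1·3 + 3·(-2) = -3; so z(0) = [-1, -3]^T.
x_1(t) = Σ_i (v_i)_1 · z_i(0) · e^{λ_i t} (row 1 of V times the modal terms).
x_1(0.4) = 3·(-1)·e^{-4·0.4} + (-2)·(-3)·e^{-1·0.4} = (-3)·0.201897 + 6·0.670320 = 3.4162.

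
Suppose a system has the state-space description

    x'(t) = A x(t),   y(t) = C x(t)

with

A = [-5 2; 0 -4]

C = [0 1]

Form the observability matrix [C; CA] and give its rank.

CA = [[0, -4]]
Observability matrix O = [C; CA] = [[0, 1], [0, -4]]
Every row of O is a scalar multiple of row 1 = [0, 1] (multipliers 1, -4), so the rows span a one-dimensional space.
O ≠ 0, hence rank(O) = 1.
rank(O) = 1 < n = 2, so the pair (A, C) is not completely observable.

1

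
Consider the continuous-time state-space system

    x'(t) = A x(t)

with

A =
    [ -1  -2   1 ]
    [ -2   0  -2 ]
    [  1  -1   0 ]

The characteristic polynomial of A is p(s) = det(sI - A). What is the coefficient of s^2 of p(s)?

Expand det(sI - A) for the 3×3 matrix.
p(s) = s^3 + s^2 - 7s - 8.
(Check: constant term = det(-A) = (-1)^3 det A = -8; coefficient of s^2 = -tr A = 1.)
The coefficient of s^2 is 1.

1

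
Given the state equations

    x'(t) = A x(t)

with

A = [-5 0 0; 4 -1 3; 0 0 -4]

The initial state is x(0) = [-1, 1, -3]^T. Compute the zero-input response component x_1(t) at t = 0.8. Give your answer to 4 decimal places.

-0.0183

det(sI - A) = s^3 - (tr A)s^2 + (M11 + M22 + M33)s - det A, where Mii is the 2×2 principal minor of A obtained by deleting row i and column i.
tr A = (-5) + (-1) + (-4) = -10; M11 = (-1)·(-4) - 3·0 = 4 - 0 = 4; M22 = (-5)·(-4) - 0·0 = 20 - 0 = 20; M33 = (-5)·(-1) - 0·4 = 5 - 0 = 5; sum of minors = 29.
det A = (-5)·((-1)·(-4) - 3·0) - 0·(4·(-4) - 3·0) + 0·(4·0 - (-1)·0) = (-5)·4 - 0·(-16) + 0·0 = -20.
So p(s) = det(sI - A) = s^3 + 10s^2 + 29s + 20.
Rational-root test: any integer root divides 20. Testing small divisors, s = -1 works: p(-1) = -1 + 10 + (-29) + 20 = 0, so (s + 1) is a factor.
Dividing, p(s) = (s + 1)(s^2 + 9s + 20).
Factor s^2 + 9s + 20: two numbers with sum -9 and product 20 are -4 and -5, so s^2 + 9s + 20 = (s + 4)(s + 5).
Hence p(s) = (s + 1) (s + 4) (s + 5), with roots -5, -4, -1.
The eigenvalues -5, -4, -1 are distinct and real, so A is diagonalisable and x(t) = e^{At} x(0) = V diag(e^{λ_i t}) V^{-1} x(0), where the columns of V are the eigenvectors.
λ = -5: A - (-5)I = [[0, 0, 0], [4, 4, 3], [0, 0, 1]]. v must be orthogonal to every row; (row 2) × (row 3) = [4, -4, 0], so take v_1 = [1, -1, 0]^T.
λ = -4: A - (-4)I = [[-1, 0, 0], [4, 3, 3], [0, 0, 0]]. v must be orthogonal to every row; (row 1) × (row 2) = [0, 3, -3], so take v_2 = [0, -1, 1]^T.
λ = -1: A - (-1)I = [[-4, 0, 0], [4, 0, 3], [0, 0, -3]]. v must be orthogonal to every row; (row 1) × (row 2) = [0, 12, 0], so take v_3 = [0, 1, 0]^T.
V = [v_1 v_2 v_3] = [[1, 0, 0], [-1, -1, 1], [0, 1, 0]] has det V = -1, so V^{-1} = adj(V)/det V = [[1, 0, 0], [0, 0, 1], [1, 1, 1]].
Modal coordinates z(0) = V^{-1} x(0): 1·(-1) + 0·1 + 0·(-3) = -1; 0·(-1) + 0·1 + 1·(-3) = -3; 1·(-1) + 1·1 + 1·(-3) = -3; so z(0) = [-1, -3, -3]^T.
x_1(t) = Σ_i (v_i)_1 · z_i(0) · e^{λ_i t} (row 1 of V times the modal terms).
x_1(0.8) = 1·(-1)·e^{-5·0.8} + 0·(-3)·e^{-4·0.8} + 0·(-3)·e^{-1·0.8} = (-1)·0.018316 + 0·0.040762 + 0·0.449329 = -0.0183.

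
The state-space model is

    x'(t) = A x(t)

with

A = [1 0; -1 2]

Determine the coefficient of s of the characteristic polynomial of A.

For a 2×2 matrix, det(sI - A) = s^2 - (tr A)s + det A.
tr A = 3, det A = 2.
So p(s) = s^2 - 3s + 2.
The coefficient of s is -3.

-3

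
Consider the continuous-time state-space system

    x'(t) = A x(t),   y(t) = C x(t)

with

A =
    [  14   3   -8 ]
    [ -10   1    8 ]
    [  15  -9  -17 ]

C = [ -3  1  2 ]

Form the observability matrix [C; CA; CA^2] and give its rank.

2

CA = [[-22, -26, -2]]
CA^2 = [[-78, -74, 2]]
Observability matrix O = [C; CA; CA^2] = [[-3, 1, 2], [-22, -26, -2], [-78, -74, 2]]
The columns c1, c2, c3 of O are linearly dependent: c1 - c2 + 2·c3 = 0 (check each entry), so rank(O) ≤ 2.
The 2×2 minor from rows 1, 2, columns 1, 2 is (-3)·(-26) - 1·(-22) = 78 - (-22) = 100 ≠ 0, so rank(O) = 2.
rank(O) = 2 < n = 3, so the pair (A, C) is not completely observable.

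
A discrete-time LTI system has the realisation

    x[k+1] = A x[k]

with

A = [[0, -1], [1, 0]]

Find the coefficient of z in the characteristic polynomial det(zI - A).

0

For a 2×2 matrix, det(zI - A) = z^2 - (tr A)z + det A.
tr A = 0, det A = 1.
So p(z) = z^2 + 1.
The coefficient of z is 0.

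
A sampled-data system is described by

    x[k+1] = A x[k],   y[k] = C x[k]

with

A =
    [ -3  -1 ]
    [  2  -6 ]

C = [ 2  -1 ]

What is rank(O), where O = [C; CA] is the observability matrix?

CA = [[-8, 4]]
Observability matrix O = [C; CA] = [[2, -1], [-8, 4]]
Every row of O is a scalar multiple of row 1 = [2, -1] (multipliers 1, -4), so the rows span a one-dimensional space.
O ≠ 0, hence rank(O) = 1.
rank(O) = 1 < n = 2, so the pair (A, C) is not completely observable.

1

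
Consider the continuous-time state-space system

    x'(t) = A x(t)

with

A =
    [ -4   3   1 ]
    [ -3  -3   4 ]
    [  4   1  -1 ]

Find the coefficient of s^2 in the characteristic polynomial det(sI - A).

8

Expand det(sI - A) for the 3×3 matrix.
p(s) = s^3 + 8s^2 + 20s - 52.
(Check: constant term = det(-A) = (-1)^3 det A = -52; coefficient of s^2 = -tr A = 8.)
The coefficient of s^2 is 8.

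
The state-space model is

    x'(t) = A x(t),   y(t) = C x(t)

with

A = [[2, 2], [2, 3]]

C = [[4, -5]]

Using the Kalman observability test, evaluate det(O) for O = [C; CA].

-38

CA = [[-2, -7]]
Observability matrix O = [C; CA] = [[4, -5], [-2, -7]]
det(O) = 4·(-7) - (-5)·(-2) = -28 - 10 = -38
Since det(O) ≠ 0, rank(O) = 2 and the system is completely observable.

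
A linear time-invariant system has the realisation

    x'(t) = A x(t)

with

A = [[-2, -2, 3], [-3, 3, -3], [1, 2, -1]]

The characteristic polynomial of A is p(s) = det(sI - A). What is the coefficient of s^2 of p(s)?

Expand det(sI - A) for the 3×3 matrix.
p(s) = s^3 - 10s + 21.
(Check: constant term = det(-A) = (-1)^3 det A = 21; coefficient of s^2 = -tr A = 0.)
The coefficient of s^2 is 0.

0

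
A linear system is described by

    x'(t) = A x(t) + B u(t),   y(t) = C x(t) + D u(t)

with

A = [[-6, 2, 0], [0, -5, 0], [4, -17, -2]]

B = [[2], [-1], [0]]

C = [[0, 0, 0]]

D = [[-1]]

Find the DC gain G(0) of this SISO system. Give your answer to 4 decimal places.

-1.0000

G(0) = C(-A)^{-1}B + D = -C A^{-1} B + D.
det A = -60, so A^{-1} = (1/-60)·adj(A) = [[-1/6, -1/15, 0], [0, -1/5, 0], [-1/3, 47/30, -1/2]]
A^{-1} B = [-4/15, 1/5, -67/30]^T
C A^{-1} B = 0
G(0) = D - C A^{-1} B = -1 - (0) = -1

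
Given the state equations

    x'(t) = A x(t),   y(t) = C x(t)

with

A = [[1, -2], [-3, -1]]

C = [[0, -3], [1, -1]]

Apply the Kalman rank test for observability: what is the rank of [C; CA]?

CA = [[9, 3], [4, -1]]
Observability matrix O = [C; CA] = [[0, -3], [1, -1], [9, 3], [4, -1]]
Take the 2×2 submatrix of O formed by rows 1, 2: [[0, -3], [1, -1]]. Its determinant is 0·(-1) - (-3)·1 = 0 - (-3) = 3 ≠ 0.
So rank(O) ≥ 2; since O has 2 columns, rank(O) = 2.
rank(O) = 2 = n, so the pair (A, C) is completely observable.

2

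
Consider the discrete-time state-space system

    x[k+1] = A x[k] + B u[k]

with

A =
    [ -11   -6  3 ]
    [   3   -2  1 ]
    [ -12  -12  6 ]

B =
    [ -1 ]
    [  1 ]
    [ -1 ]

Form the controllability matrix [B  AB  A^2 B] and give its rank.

2

AB = [[2], [-6], [-6]]
A^2B = [[-4], [12], [12]]
Controllability matrix C = [B  AB  A^2B] = [[-1, 2, -4], [1, -6, 12], [-1, -6, 12]]
The rows r1, r2, r3 of C are linearly dependent: -3·r1 - 2·r2 + r3 = 0 (check each entry), so rank(C) ≤ 2.
The 2×2 minor from rows 1, 2, columns 1, 2 is (-1)·(-6) - 2·1 = 6 - 2 = 4 ≠ 0, so rank(C) = 2.
rank(C) = 2 < n = 3, so the pair (A, B) is not completely controllable.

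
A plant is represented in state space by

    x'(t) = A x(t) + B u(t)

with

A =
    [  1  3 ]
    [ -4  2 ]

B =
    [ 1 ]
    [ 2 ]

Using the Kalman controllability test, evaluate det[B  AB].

-14

AB = [[7], [0]]
Controllability matrix C = [B  AB] = [[1, 7], [2, 0]]
det(C) = 1·0 - 7·2 = 0 - 14 = -14
Since det(C) ≠ 0, rank(C) = 2 and the system is completely controllable.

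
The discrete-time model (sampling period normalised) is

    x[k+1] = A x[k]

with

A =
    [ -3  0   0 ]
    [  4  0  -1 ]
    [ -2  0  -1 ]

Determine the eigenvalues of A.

-3, -1, 0

det(zI - A) = z^3 - (tr A)z^2 + (M11 + M22 + M33)z - det A, where Mii is the 2×2 principal minor of A obtained by deleting row i and column i.
tr A = (-3) + 0 + (-1) = -4; M11 = 0·(-1) - (-1)·0 = 0 - 0 = 0; M22 = (-3)·(-1) - 0·(-2) = 3 - 0 = 3; M33 = (-3)·0 - 0·4 = 0 - 0 = 0; sum of minors = 3.
det A = (-3)·(0·(-1) - (-1)·0) - 0·(4·(-1) - (-1)·(-2)) + 0·(4·0 - 0·(-2)) = (-3)·0 - 0·(-6) + 0·0 = 0.
So p(z) = det(zI - A) = z^3 + 4z^2 + 3z.
The constant term is 0, so p(z) = z(z^2 + 4z + 3).
Factor z^2 + 4z + 3: two numbers with sum -4 and product 3 are -1 and -3, so z^2 + 4z + 3 = (z + 1)(z + 3).
Hence p(z) = z (z + 1) (z + 3), with roots -3, -1, 0.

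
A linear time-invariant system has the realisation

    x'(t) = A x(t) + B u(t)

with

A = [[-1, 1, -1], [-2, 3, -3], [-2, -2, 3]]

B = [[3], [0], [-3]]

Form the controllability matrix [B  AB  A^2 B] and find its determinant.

AB = [[0], [3], [-15]]
A^2B = [[18], [54], [-51]]
Controllability matrix C = [B  AB  A^2B] = [[3, 0, 18], [0, 3, 54], [-3, -15, -51]]
Expanding along the first row, det(C) = 3·(3·(-51) - 54·(-15)) - 0·(0·(-51) - 54·(-3)) + 18·(0·(-15) - 3·(-3)) = 3·657 - 0·162 + 18·9 = 2133
Since det(C) ≠ 0, rank(C) = 3 and the system is completely controllable.

2133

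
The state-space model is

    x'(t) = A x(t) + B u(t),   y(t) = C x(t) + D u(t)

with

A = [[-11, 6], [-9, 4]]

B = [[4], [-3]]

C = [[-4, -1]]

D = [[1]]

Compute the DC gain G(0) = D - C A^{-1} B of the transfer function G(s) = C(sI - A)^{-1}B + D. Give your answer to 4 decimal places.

G(0) = C(-A)^{-1}B + D = -C A^{-1} B + D.
det A = 10, so A^{-1} = (1/10)·adj(A) = [[2/5, -3/5], [9/10, -11/10]]
A^{-1} B = [17/5, 69/10]^T
C A^{-1} B = -41/2
G(0) = D - C A^{-1} B = 1 - (-41/2) = 43/2 ≈ 21.5000

21.5000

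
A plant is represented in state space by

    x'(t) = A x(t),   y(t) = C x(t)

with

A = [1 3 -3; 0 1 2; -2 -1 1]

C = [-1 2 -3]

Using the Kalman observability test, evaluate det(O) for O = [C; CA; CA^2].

CA = [[5, 2, 4]]
CA^2 = [[-3, 13, -7]]
Observability matrix O = [C; CA; CA^2] = [[-1, 2, -3], [5, 2, 4], [-3, 13, -7]]
Expanding along the first row, det(O) = (-1)·(2·(-7) - 4·13) - 2·(5·(-7) - 4·(-3)) + (-3)·(5·13 - 2·(-3)) = (-1)·(-66) - 2·(-23) + (-3)·71 = -101
Since det(O) ≠ 0, rank(O) = 3 and the system is completely observable.

-101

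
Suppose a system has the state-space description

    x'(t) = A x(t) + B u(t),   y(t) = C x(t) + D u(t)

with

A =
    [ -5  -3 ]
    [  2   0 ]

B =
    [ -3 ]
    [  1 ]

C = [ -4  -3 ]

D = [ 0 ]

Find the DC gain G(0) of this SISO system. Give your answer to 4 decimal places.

G(0) = C(-A)^{-1}B + D = -C A^{-1} B + D.
det A = 6, so A^{-1} = (1/6)·adj(A) = [[0, 1/2], [-1/3, -5/6]]
A^{-1} B = [1/2, 1/6]^T
C A^{-1} B = -5/2
G(0) = D - C A^{-1} B = 0 - (-5/2) = 5/2 ≈ 2.5000

2.5000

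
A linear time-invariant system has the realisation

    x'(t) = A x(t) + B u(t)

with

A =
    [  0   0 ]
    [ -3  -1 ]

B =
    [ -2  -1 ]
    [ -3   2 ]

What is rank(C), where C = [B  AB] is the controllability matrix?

2

AB = [[0, 0], [9, 1]]
Controllability matrix C = [B  AB] = [[-2, -1, 0, 0], [-3, 2, 9, 1]]
Take the 2×2 submatrix of C formed by columns 1, 2: [[-2, -1], [-3, 2]]. Its determinant is (-2)·2 - (-1)·(-3) = -4 - 3 = -7 ≠ 0.
So rank(C) ≥ 2; since C has 2 rows, rank(C) = 2.
rank(C) = 2 = n, so the pair (A, B) is completely controllable.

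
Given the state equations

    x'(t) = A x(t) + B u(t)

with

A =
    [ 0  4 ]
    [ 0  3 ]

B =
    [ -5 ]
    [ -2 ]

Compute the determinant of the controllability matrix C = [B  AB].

14

AB = [[-8], [-6]]
Controllability matrix C = [B  AB] = [[-5, -8], [-2, -6]]
det(C) = (-5)·(-6) - (-8)·(-2) = 30 - 16 = 14
Since det(C) ≠ 0, rank(C) = 2 and the system is completely controllable.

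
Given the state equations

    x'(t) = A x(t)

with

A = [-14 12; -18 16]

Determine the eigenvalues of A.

det(sI - A) = s^2 - (tr A)s + det A, with tr A = (-14) + 16 = 2 and det A = (-14)·16 - 12·(-18) = -224 - (-216) = -8.
So p(s) = det(sI - A) = s^2 - 2s - 8.
Factor s^2 - 2s - 8: two numbers with sum 2 and product -8 are 4 and -2, so s^2 - 2s - 8 = (s - 4)(s + 2).
Hence p(s) = (s - 4) (s + 2), with roots -2, 4.
At least one eigenvalue has non-negative real part, so the system is not asymptotically stable.

-2, 4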